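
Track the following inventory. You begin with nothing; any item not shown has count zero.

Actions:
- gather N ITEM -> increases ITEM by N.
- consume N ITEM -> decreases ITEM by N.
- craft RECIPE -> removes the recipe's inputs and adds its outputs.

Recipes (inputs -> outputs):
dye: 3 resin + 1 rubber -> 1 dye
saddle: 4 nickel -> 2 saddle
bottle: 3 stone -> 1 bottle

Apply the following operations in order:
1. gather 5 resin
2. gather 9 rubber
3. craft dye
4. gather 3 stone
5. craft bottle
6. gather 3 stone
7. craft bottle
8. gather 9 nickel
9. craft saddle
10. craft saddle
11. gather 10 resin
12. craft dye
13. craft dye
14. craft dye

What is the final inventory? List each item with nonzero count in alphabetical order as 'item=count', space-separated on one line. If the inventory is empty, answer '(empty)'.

After 1 (gather 5 resin): resin=5
After 2 (gather 9 rubber): resin=5 rubber=9
After 3 (craft dye): dye=1 resin=2 rubber=8
After 4 (gather 3 stone): dye=1 resin=2 rubber=8 stone=3
After 5 (craft bottle): bottle=1 dye=1 resin=2 rubber=8
After 6 (gather 3 stone): bottle=1 dye=1 resin=2 rubber=8 stone=3
After 7 (craft bottle): bottle=2 dye=1 resin=2 rubber=8
After 8 (gather 9 nickel): bottle=2 dye=1 nickel=9 resin=2 rubber=8
After 9 (craft saddle): bottle=2 dye=1 nickel=5 resin=2 rubber=8 saddle=2
After 10 (craft saddle): bottle=2 dye=1 nickel=1 resin=2 rubber=8 saddle=4
After 11 (gather 10 resin): bottle=2 dye=1 nickel=1 resin=12 rubber=8 saddle=4
After 12 (craft dye): bottle=2 dye=2 nickel=1 resin=9 rubber=7 saddle=4
After 13 (craft dye): bottle=2 dye=3 nickel=1 resin=6 rubber=6 saddle=4
After 14 (craft dye): bottle=2 dye=4 nickel=1 resin=3 rubber=5 saddle=4

Answer: bottle=2 dye=4 nickel=1 resin=3 rubber=5 saddle=4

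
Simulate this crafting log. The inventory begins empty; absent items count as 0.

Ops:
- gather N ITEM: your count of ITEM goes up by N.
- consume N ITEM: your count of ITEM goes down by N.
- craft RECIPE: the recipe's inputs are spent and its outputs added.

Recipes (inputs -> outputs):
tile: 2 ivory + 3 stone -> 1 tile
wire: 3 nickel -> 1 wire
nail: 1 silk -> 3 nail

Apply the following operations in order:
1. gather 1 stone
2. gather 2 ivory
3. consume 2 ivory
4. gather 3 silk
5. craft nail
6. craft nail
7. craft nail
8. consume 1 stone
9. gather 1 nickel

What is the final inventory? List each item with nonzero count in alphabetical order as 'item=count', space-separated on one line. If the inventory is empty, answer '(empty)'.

After 1 (gather 1 stone): stone=1
After 2 (gather 2 ivory): ivory=2 stone=1
After 3 (consume 2 ivory): stone=1
After 4 (gather 3 silk): silk=3 stone=1
After 5 (craft nail): nail=3 silk=2 stone=1
After 6 (craft nail): nail=6 silk=1 stone=1
After 7 (craft nail): nail=9 stone=1
After 8 (consume 1 stone): nail=9
After 9 (gather 1 nickel): nail=9 nickel=1

Answer: nail=9 nickel=1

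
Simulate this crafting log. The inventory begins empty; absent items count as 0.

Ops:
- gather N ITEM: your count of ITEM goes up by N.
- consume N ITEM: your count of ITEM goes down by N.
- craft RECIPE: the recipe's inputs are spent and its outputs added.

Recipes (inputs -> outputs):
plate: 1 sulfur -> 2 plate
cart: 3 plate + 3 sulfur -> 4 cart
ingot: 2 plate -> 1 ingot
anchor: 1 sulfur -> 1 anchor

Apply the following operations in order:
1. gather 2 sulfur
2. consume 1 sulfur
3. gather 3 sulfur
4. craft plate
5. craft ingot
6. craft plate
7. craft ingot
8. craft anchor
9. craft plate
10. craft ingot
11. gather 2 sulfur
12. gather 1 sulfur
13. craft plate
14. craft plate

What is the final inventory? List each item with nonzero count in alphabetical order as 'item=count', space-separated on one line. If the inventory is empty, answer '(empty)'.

After 1 (gather 2 sulfur): sulfur=2
After 2 (consume 1 sulfur): sulfur=1
After 3 (gather 3 sulfur): sulfur=4
After 4 (craft plate): plate=2 sulfur=3
After 5 (craft ingot): ingot=1 sulfur=3
After 6 (craft plate): ingot=1 plate=2 sulfur=2
After 7 (craft ingot): ingot=2 sulfur=2
After 8 (craft anchor): anchor=1 ingot=2 sulfur=1
After 9 (craft plate): anchor=1 ingot=2 plate=2
After 10 (craft ingot): anchor=1 ingot=3
After 11 (gather 2 sulfur): anchor=1 ingot=3 sulfur=2
After 12 (gather 1 sulfur): anchor=1 ingot=3 sulfur=3
After 13 (craft plate): anchor=1 ingot=3 plate=2 sulfur=2
After 14 (craft plate): anchor=1 ingot=3 plate=4 sulfur=1

Answer: anchor=1 ingot=3 plate=4 sulfur=1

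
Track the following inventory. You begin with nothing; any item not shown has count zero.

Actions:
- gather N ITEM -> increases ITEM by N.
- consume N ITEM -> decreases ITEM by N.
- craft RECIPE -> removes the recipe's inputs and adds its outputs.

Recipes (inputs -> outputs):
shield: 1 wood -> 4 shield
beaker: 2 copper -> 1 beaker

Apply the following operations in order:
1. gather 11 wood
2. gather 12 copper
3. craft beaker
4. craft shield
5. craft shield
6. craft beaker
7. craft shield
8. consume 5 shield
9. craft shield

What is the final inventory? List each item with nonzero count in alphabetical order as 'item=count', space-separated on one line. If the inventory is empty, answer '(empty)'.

Answer: beaker=2 copper=8 shield=11 wood=7

Derivation:
After 1 (gather 11 wood): wood=11
After 2 (gather 12 copper): copper=12 wood=11
After 3 (craft beaker): beaker=1 copper=10 wood=11
After 4 (craft shield): beaker=1 copper=10 shield=4 wood=10
After 5 (craft shield): beaker=1 copper=10 shield=8 wood=9
After 6 (craft beaker): beaker=2 copper=8 shield=8 wood=9
After 7 (craft shield): beaker=2 copper=8 shield=12 wood=8
After 8 (consume 5 shield): beaker=2 copper=8 shield=7 wood=8
After 9 (craft shield): beaker=2 copper=8 shield=11 wood=7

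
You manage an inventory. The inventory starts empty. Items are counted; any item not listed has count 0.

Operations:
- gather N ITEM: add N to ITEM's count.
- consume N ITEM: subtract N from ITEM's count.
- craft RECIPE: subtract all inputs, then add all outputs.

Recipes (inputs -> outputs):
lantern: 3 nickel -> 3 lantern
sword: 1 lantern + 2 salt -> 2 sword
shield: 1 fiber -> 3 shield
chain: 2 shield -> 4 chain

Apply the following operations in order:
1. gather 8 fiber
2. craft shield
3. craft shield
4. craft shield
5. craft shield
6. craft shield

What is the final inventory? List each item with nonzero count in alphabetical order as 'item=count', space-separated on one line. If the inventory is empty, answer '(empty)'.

After 1 (gather 8 fiber): fiber=8
After 2 (craft shield): fiber=7 shield=3
After 3 (craft shield): fiber=6 shield=6
After 4 (craft shield): fiber=5 shield=9
After 5 (craft shield): fiber=4 shield=12
After 6 (craft shield): fiber=3 shield=15

Answer: fiber=3 shield=15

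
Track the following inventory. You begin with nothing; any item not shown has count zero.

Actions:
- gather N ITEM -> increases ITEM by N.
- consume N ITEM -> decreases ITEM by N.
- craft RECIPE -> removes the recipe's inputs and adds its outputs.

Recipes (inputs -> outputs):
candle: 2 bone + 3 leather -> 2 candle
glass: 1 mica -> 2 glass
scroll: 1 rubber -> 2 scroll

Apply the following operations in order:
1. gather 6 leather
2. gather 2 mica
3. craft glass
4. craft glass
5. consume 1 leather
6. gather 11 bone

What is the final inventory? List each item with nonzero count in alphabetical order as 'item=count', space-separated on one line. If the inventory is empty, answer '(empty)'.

After 1 (gather 6 leather): leather=6
After 2 (gather 2 mica): leather=6 mica=2
After 3 (craft glass): glass=2 leather=6 mica=1
After 4 (craft glass): glass=4 leather=6
After 5 (consume 1 leather): glass=4 leather=5
After 6 (gather 11 bone): bone=11 glass=4 leather=5

Answer: bone=11 glass=4 leather=5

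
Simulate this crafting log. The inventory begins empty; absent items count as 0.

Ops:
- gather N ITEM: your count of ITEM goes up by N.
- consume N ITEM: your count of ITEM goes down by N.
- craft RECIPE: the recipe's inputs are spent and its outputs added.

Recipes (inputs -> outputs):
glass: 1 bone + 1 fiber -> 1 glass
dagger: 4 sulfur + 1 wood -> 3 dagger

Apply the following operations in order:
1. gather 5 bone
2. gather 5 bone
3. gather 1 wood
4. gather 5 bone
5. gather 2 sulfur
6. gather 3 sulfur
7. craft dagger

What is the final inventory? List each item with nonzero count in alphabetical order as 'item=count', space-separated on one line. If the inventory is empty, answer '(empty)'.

Answer: bone=15 dagger=3 sulfur=1

Derivation:
After 1 (gather 5 bone): bone=5
After 2 (gather 5 bone): bone=10
After 3 (gather 1 wood): bone=10 wood=1
After 4 (gather 5 bone): bone=15 wood=1
After 5 (gather 2 sulfur): bone=15 sulfur=2 wood=1
After 6 (gather 3 sulfur): bone=15 sulfur=5 wood=1
After 7 (craft dagger): bone=15 dagger=3 sulfur=1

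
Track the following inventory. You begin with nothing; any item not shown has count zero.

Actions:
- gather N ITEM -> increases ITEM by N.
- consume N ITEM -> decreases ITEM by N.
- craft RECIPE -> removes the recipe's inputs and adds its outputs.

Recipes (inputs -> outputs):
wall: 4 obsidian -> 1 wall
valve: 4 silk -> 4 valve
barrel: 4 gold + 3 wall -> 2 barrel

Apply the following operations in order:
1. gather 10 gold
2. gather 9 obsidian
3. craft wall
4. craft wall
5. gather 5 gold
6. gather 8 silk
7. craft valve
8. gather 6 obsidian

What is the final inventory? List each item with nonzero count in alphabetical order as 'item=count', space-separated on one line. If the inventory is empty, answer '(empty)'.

After 1 (gather 10 gold): gold=10
After 2 (gather 9 obsidian): gold=10 obsidian=9
After 3 (craft wall): gold=10 obsidian=5 wall=1
After 4 (craft wall): gold=10 obsidian=1 wall=2
After 5 (gather 5 gold): gold=15 obsidian=1 wall=2
After 6 (gather 8 silk): gold=15 obsidian=1 silk=8 wall=2
After 7 (craft valve): gold=15 obsidian=1 silk=4 valve=4 wall=2
After 8 (gather 6 obsidian): gold=15 obsidian=7 silk=4 valve=4 wall=2

Answer: gold=15 obsidian=7 silk=4 valve=4 wall=2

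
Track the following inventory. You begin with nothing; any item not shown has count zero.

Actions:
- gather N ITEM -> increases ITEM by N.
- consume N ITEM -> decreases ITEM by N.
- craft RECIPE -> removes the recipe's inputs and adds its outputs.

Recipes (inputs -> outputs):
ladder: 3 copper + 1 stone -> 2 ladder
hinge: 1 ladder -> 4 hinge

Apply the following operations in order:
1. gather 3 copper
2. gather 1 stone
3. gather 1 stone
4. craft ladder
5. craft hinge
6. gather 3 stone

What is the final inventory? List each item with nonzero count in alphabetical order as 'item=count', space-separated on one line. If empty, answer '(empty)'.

After 1 (gather 3 copper): copper=3
After 2 (gather 1 stone): copper=3 stone=1
After 3 (gather 1 stone): copper=3 stone=2
After 4 (craft ladder): ladder=2 stone=1
After 5 (craft hinge): hinge=4 ladder=1 stone=1
After 6 (gather 3 stone): hinge=4 ladder=1 stone=4

Answer: hinge=4 ladder=1 stone=4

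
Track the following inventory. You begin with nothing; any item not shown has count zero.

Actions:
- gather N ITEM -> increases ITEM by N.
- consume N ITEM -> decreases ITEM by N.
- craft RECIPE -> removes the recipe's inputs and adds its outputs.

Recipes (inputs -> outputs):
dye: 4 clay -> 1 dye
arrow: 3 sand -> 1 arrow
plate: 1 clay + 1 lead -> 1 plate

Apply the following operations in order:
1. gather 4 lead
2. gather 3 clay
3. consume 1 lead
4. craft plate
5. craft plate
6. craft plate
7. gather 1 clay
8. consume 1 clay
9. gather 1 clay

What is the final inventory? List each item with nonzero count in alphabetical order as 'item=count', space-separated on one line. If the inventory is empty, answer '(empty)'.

After 1 (gather 4 lead): lead=4
After 2 (gather 3 clay): clay=3 lead=4
After 3 (consume 1 lead): clay=3 lead=3
After 4 (craft plate): clay=2 lead=2 plate=1
After 5 (craft plate): clay=1 lead=1 plate=2
After 6 (craft plate): plate=3
After 7 (gather 1 clay): clay=1 plate=3
After 8 (consume 1 clay): plate=3
After 9 (gather 1 clay): clay=1 plate=3

Answer: clay=1 plate=3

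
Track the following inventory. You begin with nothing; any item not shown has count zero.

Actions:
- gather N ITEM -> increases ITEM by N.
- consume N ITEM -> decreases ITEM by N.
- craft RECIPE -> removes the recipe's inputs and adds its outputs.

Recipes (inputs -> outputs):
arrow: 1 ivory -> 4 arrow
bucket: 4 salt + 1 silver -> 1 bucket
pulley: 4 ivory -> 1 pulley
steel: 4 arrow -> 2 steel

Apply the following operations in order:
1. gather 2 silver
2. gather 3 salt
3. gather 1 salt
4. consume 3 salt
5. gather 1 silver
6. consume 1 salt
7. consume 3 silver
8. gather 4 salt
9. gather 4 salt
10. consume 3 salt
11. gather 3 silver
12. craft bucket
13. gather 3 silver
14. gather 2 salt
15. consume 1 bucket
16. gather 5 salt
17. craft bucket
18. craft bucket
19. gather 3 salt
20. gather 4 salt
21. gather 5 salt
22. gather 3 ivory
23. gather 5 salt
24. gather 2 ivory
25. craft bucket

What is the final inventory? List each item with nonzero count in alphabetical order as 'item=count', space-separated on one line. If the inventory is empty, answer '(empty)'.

After 1 (gather 2 silver): silver=2
After 2 (gather 3 salt): salt=3 silver=2
After 3 (gather 1 salt): salt=4 silver=2
After 4 (consume 3 salt): salt=1 silver=2
After 5 (gather 1 silver): salt=1 silver=3
After 6 (consume 1 salt): silver=3
After 7 (consume 3 silver): (empty)
After 8 (gather 4 salt): salt=4
After 9 (gather 4 salt): salt=8
After 10 (consume 3 salt): salt=5
After 11 (gather 3 silver): salt=5 silver=3
After 12 (craft bucket): bucket=1 salt=1 silver=2
After 13 (gather 3 silver): bucket=1 salt=1 silver=5
After 14 (gather 2 salt): bucket=1 salt=3 silver=5
After 15 (consume 1 bucket): salt=3 silver=5
After 16 (gather 5 salt): salt=8 silver=5
After 17 (craft bucket): bucket=1 salt=4 silver=4
After 18 (craft bucket): bucket=2 silver=3
After 19 (gather 3 salt): bucket=2 salt=3 silver=3
After 20 (gather 4 salt): bucket=2 salt=7 silver=3
After 21 (gather 5 salt): bucket=2 salt=12 silver=3
After 22 (gather 3 ivory): bucket=2 ivory=3 salt=12 silver=3
After 23 (gather 5 salt): bucket=2 ivory=3 salt=17 silver=3
After 24 (gather 2 ivory): bucket=2 ivory=5 salt=17 silver=3
After 25 (craft bucket): bucket=3 ivory=5 salt=13 silver=2

Answer: bucket=3 ivory=5 salt=13 silver=2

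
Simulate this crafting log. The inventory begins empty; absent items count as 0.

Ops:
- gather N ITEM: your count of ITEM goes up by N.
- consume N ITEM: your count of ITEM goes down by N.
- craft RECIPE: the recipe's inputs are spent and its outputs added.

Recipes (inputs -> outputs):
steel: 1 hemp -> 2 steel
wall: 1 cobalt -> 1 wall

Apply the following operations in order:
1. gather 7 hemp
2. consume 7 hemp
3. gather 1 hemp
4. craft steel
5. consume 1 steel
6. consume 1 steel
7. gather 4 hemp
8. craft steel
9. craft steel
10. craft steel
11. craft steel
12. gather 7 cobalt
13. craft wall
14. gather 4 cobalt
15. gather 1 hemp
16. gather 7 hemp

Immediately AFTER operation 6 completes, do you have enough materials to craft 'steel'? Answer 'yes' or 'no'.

Answer: no

Derivation:
After 1 (gather 7 hemp): hemp=7
After 2 (consume 7 hemp): (empty)
After 3 (gather 1 hemp): hemp=1
After 4 (craft steel): steel=2
After 5 (consume 1 steel): steel=1
After 6 (consume 1 steel): (empty)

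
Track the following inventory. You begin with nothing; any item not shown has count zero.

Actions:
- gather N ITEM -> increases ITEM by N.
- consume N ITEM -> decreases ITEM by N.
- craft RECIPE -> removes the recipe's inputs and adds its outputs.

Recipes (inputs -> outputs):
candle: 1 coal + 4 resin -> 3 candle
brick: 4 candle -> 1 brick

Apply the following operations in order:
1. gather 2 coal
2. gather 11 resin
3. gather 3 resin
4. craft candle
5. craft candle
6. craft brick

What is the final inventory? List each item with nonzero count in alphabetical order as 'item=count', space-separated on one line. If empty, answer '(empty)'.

After 1 (gather 2 coal): coal=2
After 2 (gather 11 resin): coal=2 resin=11
After 3 (gather 3 resin): coal=2 resin=14
After 4 (craft candle): candle=3 coal=1 resin=10
After 5 (craft candle): candle=6 resin=6
After 6 (craft brick): brick=1 candle=2 resin=6

Answer: brick=1 candle=2 resin=6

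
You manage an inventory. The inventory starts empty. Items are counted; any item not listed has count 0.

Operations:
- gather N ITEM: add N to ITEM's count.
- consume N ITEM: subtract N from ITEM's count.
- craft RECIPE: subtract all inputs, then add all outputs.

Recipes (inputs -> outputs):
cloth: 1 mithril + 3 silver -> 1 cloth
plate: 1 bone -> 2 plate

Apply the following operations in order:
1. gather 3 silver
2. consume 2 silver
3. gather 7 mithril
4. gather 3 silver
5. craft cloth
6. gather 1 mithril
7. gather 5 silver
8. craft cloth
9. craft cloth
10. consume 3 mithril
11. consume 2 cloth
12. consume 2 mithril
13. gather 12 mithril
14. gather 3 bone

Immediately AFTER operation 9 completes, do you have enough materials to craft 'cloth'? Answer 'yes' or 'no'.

Answer: no

Derivation:
After 1 (gather 3 silver): silver=3
After 2 (consume 2 silver): silver=1
After 3 (gather 7 mithril): mithril=7 silver=1
After 4 (gather 3 silver): mithril=7 silver=4
After 5 (craft cloth): cloth=1 mithril=6 silver=1
After 6 (gather 1 mithril): cloth=1 mithril=7 silver=1
After 7 (gather 5 silver): cloth=1 mithril=7 silver=6
After 8 (craft cloth): cloth=2 mithril=6 silver=3
After 9 (craft cloth): cloth=3 mithril=5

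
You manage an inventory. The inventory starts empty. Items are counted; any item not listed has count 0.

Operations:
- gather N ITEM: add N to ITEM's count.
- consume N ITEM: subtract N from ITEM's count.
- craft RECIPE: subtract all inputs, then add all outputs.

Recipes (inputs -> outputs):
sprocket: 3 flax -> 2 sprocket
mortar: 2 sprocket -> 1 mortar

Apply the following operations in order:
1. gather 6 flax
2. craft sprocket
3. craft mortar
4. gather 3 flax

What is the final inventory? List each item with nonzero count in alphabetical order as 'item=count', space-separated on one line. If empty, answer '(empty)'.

After 1 (gather 6 flax): flax=6
After 2 (craft sprocket): flax=3 sprocket=2
After 3 (craft mortar): flax=3 mortar=1
After 4 (gather 3 flax): flax=6 mortar=1

Answer: flax=6 mortar=1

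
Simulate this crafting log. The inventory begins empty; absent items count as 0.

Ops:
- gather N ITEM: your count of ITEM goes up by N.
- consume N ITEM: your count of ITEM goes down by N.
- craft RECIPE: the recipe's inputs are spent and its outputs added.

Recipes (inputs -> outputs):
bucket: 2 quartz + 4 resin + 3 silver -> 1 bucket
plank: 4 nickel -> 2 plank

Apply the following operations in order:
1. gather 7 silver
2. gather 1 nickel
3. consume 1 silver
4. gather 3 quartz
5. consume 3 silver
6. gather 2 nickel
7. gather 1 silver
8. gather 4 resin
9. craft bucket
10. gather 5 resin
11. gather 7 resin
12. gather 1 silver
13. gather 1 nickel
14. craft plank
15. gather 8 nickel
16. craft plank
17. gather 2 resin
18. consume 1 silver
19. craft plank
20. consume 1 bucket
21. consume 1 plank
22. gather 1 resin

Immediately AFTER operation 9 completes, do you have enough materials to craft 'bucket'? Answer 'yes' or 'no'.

Answer: no

Derivation:
After 1 (gather 7 silver): silver=7
After 2 (gather 1 nickel): nickel=1 silver=7
After 3 (consume 1 silver): nickel=1 silver=6
After 4 (gather 3 quartz): nickel=1 quartz=3 silver=6
After 5 (consume 3 silver): nickel=1 quartz=3 silver=3
After 6 (gather 2 nickel): nickel=3 quartz=3 silver=3
After 7 (gather 1 silver): nickel=3 quartz=3 silver=4
After 8 (gather 4 resin): nickel=3 quartz=3 resin=4 silver=4
After 9 (craft bucket): bucket=1 nickel=3 quartz=1 silver=1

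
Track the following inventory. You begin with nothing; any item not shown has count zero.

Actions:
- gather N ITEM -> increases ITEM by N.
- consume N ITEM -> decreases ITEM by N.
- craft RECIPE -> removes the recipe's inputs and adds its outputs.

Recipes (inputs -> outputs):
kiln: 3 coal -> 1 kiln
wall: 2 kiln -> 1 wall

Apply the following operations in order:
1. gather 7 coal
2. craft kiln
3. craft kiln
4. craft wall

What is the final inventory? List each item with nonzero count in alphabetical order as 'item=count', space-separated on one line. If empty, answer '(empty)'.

After 1 (gather 7 coal): coal=7
After 2 (craft kiln): coal=4 kiln=1
After 3 (craft kiln): coal=1 kiln=2
After 4 (craft wall): coal=1 wall=1

Answer: coal=1 wall=1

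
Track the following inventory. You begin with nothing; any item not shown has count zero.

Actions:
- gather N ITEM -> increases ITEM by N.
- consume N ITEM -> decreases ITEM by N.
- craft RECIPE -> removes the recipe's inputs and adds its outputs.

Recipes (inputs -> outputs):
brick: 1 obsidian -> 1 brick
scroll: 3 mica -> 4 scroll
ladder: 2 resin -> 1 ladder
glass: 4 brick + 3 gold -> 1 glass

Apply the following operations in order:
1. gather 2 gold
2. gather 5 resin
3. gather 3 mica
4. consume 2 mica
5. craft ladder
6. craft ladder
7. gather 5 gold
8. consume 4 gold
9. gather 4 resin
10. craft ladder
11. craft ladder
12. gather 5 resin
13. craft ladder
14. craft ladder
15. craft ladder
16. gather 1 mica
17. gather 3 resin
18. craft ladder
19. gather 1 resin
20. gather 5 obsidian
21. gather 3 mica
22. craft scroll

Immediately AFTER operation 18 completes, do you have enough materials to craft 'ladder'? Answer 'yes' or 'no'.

After 1 (gather 2 gold): gold=2
After 2 (gather 5 resin): gold=2 resin=5
After 3 (gather 3 mica): gold=2 mica=3 resin=5
After 4 (consume 2 mica): gold=2 mica=1 resin=5
After 5 (craft ladder): gold=2 ladder=1 mica=1 resin=3
After 6 (craft ladder): gold=2 ladder=2 mica=1 resin=1
After 7 (gather 5 gold): gold=7 ladder=2 mica=1 resin=1
After 8 (consume 4 gold): gold=3 ladder=2 mica=1 resin=1
After 9 (gather 4 resin): gold=3 ladder=2 mica=1 resin=5
After 10 (craft ladder): gold=3 ladder=3 mica=1 resin=3
After 11 (craft ladder): gold=3 ladder=4 mica=1 resin=1
After 12 (gather 5 resin): gold=3 ladder=4 mica=1 resin=6
After 13 (craft ladder): gold=3 ladder=5 mica=1 resin=4
After 14 (craft ladder): gold=3 ladder=6 mica=1 resin=2
After 15 (craft ladder): gold=3 ladder=7 mica=1
After 16 (gather 1 mica): gold=3 ladder=7 mica=2
After 17 (gather 3 resin): gold=3 ladder=7 mica=2 resin=3
After 18 (craft ladder): gold=3 ladder=8 mica=2 resin=1

Answer: no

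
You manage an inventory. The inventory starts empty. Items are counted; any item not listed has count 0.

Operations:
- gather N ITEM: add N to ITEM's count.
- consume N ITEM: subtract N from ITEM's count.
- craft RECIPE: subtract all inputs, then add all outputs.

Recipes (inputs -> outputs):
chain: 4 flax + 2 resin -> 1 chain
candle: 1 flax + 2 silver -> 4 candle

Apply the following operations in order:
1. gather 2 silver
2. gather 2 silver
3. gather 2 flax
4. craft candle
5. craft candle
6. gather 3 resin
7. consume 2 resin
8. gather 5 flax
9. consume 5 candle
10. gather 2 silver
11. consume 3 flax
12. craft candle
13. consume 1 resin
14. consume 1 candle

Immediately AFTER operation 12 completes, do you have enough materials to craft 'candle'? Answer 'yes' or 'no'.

Answer: no

Derivation:
After 1 (gather 2 silver): silver=2
After 2 (gather 2 silver): silver=4
After 3 (gather 2 flax): flax=2 silver=4
After 4 (craft candle): candle=4 flax=1 silver=2
After 5 (craft candle): candle=8
After 6 (gather 3 resin): candle=8 resin=3
After 7 (consume 2 resin): candle=8 resin=1
After 8 (gather 5 flax): candle=8 flax=5 resin=1
After 9 (consume 5 candle): candle=3 flax=5 resin=1
After 10 (gather 2 silver): candle=3 flax=5 resin=1 silver=2
After 11 (consume 3 flax): candle=3 flax=2 resin=1 silver=2
After 12 (craft candle): candle=7 flax=1 resin=1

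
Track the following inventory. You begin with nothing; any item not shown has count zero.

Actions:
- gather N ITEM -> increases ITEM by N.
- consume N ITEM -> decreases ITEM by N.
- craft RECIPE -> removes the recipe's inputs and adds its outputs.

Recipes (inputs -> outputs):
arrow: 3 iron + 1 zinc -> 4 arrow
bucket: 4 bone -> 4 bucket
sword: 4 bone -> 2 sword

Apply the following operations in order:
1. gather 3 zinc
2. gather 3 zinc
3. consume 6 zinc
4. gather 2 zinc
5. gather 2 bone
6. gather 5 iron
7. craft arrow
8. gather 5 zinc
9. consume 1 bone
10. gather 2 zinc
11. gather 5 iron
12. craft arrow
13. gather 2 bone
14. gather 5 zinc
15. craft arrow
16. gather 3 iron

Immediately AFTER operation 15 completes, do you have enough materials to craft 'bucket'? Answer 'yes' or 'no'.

After 1 (gather 3 zinc): zinc=3
After 2 (gather 3 zinc): zinc=6
After 3 (consume 6 zinc): (empty)
After 4 (gather 2 zinc): zinc=2
After 5 (gather 2 bone): bone=2 zinc=2
After 6 (gather 5 iron): bone=2 iron=5 zinc=2
After 7 (craft arrow): arrow=4 bone=2 iron=2 zinc=1
After 8 (gather 5 zinc): arrow=4 bone=2 iron=2 zinc=6
After 9 (consume 1 bone): arrow=4 bone=1 iron=2 zinc=6
After 10 (gather 2 zinc): arrow=4 bone=1 iron=2 zinc=8
After 11 (gather 5 iron): arrow=4 bone=1 iron=7 zinc=8
After 12 (craft arrow): arrow=8 bone=1 iron=4 zinc=7
After 13 (gather 2 bone): arrow=8 bone=3 iron=4 zinc=7
After 14 (gather 5 zinc): arrow=8 bone=3 iron=4 zinc=12
After 15 (craft arrow): arrow=12 bone=3 iron=1 zinc=11

Answer: no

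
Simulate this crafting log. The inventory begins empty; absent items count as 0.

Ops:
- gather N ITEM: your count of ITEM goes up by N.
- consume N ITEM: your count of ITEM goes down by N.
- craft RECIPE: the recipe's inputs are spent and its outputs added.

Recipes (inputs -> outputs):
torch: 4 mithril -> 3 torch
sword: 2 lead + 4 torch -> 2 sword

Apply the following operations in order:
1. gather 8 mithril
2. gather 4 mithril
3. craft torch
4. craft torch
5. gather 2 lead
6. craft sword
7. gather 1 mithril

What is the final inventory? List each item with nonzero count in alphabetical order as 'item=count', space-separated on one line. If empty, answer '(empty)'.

Answer: mithril=5 sword=2 torch=2

Derivation:
After 1 (gather 8 mithril): mithril=8
After 2 (gather 4 mithril): mithril=12
After 3 (craft torch): mithril=8 torch=3
After 4 (craft torch): mithril=4 torch=6
After 5 (gather 2 lead): lead=2 mithril=4 torch=6
After 6 (craft sword): mithril=4 sword=2 torch=2
After 7 (gather 1 mithril): mithril=5 sword=2 torch=2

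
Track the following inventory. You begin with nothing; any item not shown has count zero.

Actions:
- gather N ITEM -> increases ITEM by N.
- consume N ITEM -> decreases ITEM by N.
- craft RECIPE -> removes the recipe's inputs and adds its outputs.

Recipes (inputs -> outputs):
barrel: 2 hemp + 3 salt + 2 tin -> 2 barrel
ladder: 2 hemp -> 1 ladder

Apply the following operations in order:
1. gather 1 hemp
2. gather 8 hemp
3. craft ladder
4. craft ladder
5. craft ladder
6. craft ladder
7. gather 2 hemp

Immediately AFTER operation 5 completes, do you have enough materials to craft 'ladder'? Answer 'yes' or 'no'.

After 1 (gather 1 hemp): hemp=1
After 2 (gather 8 hemp): hemp=9
After 3 (craft ladder): hemp=7 ladder=1
After 4 (craft ladder): hemp=5 ladder=2
After 5 (craft ladder): hemp=3 ladder=3

Answer: yes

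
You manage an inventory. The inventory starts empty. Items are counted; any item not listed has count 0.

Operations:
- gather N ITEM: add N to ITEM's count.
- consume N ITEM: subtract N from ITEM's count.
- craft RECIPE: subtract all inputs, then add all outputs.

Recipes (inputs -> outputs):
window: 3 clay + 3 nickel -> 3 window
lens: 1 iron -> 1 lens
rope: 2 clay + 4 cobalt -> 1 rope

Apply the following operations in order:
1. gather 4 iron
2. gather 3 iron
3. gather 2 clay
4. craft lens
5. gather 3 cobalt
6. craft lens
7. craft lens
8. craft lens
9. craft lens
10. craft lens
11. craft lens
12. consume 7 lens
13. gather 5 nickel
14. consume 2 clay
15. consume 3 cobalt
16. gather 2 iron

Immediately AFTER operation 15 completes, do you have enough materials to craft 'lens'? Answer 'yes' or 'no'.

Answer: no

Derivation:
After 1 (gather 4 iron): iron=4
After 2 (gather 3 iron): iron=7
After 3 (gather 2 clay): clay=2 iron=7
After 4 (craft lens): clay=2 iron=6 lens=1
After 5 (gather 3 cobalt): clay=2 cobalt=3 iron=6 lens=1
After 6 (craft lens): clay=2 cobalt=3 iron=5 lens=2
After 7 (craft lens): clay=2 cobalt=3 iron=4 lens=3
After 8 (craft lens): clay=2 cobalt=3 iron=3 lens=4
After 9 (craft lens): clay=2 cobalt=3 iron=2 lens=5
After 10 (craft lens): clay=2 cobalt=3 iron=1 lens=6
After 11 (craft lens): clay=2 cobalt=3 lens=7
After 12 (consume 7 lens): clay=2 cobalt=3
After 13 (gather 5 nickel): clay=2 cobalt=3 nickel=5
After 14 (consume 2 clay): cobalt=3 nickel=5
After 15 (consume 3 cobalt): nickel=5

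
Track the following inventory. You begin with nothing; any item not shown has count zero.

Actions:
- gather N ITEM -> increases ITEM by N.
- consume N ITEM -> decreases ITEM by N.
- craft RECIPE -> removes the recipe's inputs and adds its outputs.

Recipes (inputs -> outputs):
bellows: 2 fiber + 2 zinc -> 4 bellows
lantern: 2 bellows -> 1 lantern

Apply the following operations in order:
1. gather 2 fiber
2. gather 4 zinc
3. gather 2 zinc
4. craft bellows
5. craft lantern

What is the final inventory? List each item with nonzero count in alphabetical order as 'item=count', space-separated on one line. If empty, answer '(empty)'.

Answer: bellows=2 lantern=1 zinc=4

Derivation:
After 1 (gather 2 fiber): fiber=2
After 2 (gather 4 zinc): fiber=2 zinc=4
After 3 (gather 2 zinc): fiber=2 zinc=6
After 4 (craft bellows): bellows=4 zinc=4
After 5 (craft lantern): bellows=2 lantern=1 zinc=4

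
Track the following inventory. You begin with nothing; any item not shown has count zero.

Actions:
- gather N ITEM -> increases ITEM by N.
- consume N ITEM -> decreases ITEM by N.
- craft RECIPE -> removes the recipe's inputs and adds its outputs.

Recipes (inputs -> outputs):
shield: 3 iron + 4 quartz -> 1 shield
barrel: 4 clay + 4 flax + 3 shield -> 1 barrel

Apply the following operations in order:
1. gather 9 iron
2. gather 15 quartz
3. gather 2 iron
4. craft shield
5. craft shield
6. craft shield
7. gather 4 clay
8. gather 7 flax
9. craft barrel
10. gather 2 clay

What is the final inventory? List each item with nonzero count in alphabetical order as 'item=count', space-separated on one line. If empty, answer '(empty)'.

Answer: barrel=1 clay=2 flax=3 iron=2 quartz=3

Derivation:
After 1 (gather 9 iron): iron=9
After 2 (gather 15 quartz): iron=9 quartz=15
After 3 (gather 2 iron): iron=11 quartz=15
After 4 (craft shield): iron=8 quartz=11 shield=1
After 5 (craft shield): iron=5 quartz=7 shield=2
After 6 (craft shield): iron=2 quartz=3 shield=3
After 7 (gather 4 clay): clay=4 iron=2 quartz=3 shield=3
After 8 (gather 7 flax): clay=4 flax=7 iron=2 quartz=3 shield=3
After 9 (craft barrel): barrel=1 flax=3 iron=2 quartz=3
After 10 (gather 2 clay): barrel=1 clay=2 flax=3 iron=2 quartz=3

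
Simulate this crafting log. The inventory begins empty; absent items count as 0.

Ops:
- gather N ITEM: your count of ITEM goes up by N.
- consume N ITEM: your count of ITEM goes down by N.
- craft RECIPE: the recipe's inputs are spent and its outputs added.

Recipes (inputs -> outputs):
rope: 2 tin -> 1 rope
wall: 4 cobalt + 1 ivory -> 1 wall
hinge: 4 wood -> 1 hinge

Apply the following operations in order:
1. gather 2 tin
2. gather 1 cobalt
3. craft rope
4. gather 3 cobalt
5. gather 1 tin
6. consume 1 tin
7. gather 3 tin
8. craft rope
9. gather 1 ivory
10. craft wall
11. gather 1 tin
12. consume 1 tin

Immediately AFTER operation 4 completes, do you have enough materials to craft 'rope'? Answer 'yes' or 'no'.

After 1 (gather 2 tin): tin=2
After 2 (gather 1 cobalt): cobalt=1 tin=2
After 3 (craft rope): cobalt=1 rope=1
After 4 (gather 3 cobalt): cobalt=4 rope=1

Answer: no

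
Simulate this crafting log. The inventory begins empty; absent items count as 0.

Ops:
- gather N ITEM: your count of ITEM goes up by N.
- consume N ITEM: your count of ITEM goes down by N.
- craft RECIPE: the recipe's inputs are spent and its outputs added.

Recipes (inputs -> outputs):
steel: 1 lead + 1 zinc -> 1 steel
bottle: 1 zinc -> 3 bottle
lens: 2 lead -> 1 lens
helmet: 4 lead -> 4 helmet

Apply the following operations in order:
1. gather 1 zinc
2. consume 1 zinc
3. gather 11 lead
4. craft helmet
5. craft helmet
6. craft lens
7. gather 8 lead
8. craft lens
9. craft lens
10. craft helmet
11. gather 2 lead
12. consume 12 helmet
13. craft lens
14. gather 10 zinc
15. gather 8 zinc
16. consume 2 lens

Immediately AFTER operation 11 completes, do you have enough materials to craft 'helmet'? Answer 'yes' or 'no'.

Answer: no

Derivation:
After 1 (gather 1 zinc): zinc=1
After 2 (consume 1 zinc): (empty)
After 3 (gather 11 lead): lead=11
After 4 (craft helmet): helmet=4 lead=7
After 5 (craft helmet): helmet=8 lead=3
After 6 (craft lens): helmet=8 lead=1 lens=1
After 7 (gather 8 lead): helmet=8 lead=9 lens=1
After 8 (craft lens): helmet=8 lead=7 lens=2
After 9 (craft lens): helmet=8 lead=5 lens=3
After 10 (craft helmet): helmet=12 lead=1 lens=3
After 11 (gather 2 lead): helmet=12 lead=3 lens=3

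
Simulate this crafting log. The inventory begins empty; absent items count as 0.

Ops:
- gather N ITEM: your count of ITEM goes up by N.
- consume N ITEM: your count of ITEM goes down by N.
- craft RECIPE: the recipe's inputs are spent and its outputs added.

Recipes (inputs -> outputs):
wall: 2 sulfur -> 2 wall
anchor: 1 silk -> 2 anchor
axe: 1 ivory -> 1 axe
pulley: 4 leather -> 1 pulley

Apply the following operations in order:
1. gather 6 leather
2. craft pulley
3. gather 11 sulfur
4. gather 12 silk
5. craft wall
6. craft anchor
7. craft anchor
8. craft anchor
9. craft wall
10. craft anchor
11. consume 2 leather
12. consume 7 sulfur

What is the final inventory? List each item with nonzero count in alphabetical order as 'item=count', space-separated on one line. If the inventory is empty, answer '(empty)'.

After 1 (gather 6 leather): leather=6
After 2 (craft pulley): leather=2 pulley=1
After 3 (gather 11 sulfur): leather=2 pulley=1 sulfur=11
After 4 (gather 12 silk): leather=2 pulley=1 silk=12 sulfur=11
After 5 (craft wall): leather=2 pulley=1 silk=12 sulfur=9 wall=2
After 6 (craft anchor): anchor=2 leather=2 pulley=1 silk=11 sulfur=9 wall=2
After 7 (craft anchor): anchor=4 leather=2 pulley=1 silk=10 sulfur=9 wall=2
After 8 (craft anchor): anchor=6 leather=2 pulley=1 silk=9 sulfur=9 wall=2
After 9 (craft wall): anchor=6 leather=2 pulley=1 silk=9 sulfur=7 wall=4
After 10 (craft anchor): anchor=8 leather=2 pulley=1 silk=8 sulfur=7 wall=4
After 11 (consume 2 leather): anchor=8 pulley=1 silk=8 sulfur=7 wall=4
After 12 (consume 7 sulfur): anchor=8 pulley=1 silk=8 wall=4

Answer: anchor=8 pulley=1 silk=8 wall=4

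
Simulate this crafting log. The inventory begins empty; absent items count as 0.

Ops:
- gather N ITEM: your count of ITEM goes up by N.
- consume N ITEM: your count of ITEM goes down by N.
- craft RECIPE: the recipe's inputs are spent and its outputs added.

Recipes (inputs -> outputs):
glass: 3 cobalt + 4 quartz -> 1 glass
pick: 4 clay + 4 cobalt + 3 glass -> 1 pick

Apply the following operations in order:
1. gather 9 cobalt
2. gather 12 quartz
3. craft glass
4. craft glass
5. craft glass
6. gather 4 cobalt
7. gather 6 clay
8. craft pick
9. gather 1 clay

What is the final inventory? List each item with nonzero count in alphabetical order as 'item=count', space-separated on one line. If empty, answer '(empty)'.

Answer: clay=3 pick=1

Derivation:
After 1 (gather 9 cobalt): cobalt=9
After 2 (gather 12 quartz): cobalt=9 quartz=12
After 3 (craft glass): cobalt=6 glass=1 quartz=8
After 4 (craft glass): cobalt=3 glass=2 quartz=4
After 5 (craft glass): glass=3
After 6 (gather 4 cobalt): cobalt=4 glass=3
After 7 (gather 6 clay): clay=6 cobalt=4 glass=3
After 8 (craft pick): clay=2 pick=1
After 9 (gather 1 clay): clay=3 pick=1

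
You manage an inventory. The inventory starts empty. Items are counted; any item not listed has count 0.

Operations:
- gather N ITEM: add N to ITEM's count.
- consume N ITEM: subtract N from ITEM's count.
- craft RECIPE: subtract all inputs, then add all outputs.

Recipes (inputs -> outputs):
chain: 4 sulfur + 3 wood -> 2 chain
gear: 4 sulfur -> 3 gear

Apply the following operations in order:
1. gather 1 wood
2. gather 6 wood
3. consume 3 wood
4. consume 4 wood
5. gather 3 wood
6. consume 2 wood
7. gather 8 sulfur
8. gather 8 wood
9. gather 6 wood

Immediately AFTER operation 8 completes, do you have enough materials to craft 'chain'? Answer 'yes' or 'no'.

After 1 (gather 1 wood): wood=1
After 2 (gather 6 wood): wood=7
After 3 (consume 3 wood): wood=4
After 4 (consume 4 wood): (empty)
After 5 (gather 3 wood): wood=3
After 6 (consume 2 wood): wood=1
After 7 (gather 8 sulfur): sulfur=8 wood=1
After 8 (gather 8 wood): sulfur=8 wood=9

Answer: yes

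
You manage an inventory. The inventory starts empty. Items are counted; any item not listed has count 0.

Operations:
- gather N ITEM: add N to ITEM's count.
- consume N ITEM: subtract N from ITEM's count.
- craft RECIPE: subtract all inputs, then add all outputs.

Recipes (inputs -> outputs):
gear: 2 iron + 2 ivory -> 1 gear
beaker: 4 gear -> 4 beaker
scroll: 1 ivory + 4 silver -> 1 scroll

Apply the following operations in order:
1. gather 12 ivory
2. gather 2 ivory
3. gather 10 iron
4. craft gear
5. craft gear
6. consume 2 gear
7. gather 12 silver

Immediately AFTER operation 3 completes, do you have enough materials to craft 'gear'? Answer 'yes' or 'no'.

After 1 (gather 12 ivory): ivory=12
After 2 (gather 2 ivory): ivory=14
After 3 (gather 10 iron): iron=10 ivory=14

Answer: yes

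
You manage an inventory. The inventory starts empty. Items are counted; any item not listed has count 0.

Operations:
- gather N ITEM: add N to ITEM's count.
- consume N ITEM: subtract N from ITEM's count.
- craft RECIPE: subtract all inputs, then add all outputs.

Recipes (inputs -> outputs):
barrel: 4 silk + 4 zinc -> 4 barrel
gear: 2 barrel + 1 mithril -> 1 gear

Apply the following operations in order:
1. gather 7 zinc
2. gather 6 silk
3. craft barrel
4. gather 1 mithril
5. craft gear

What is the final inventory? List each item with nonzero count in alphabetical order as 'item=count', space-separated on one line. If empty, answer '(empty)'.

Answer: barrel=2 gear=1 silk=2 zinc=3

Derivation:
After 1 (gather 7 zinc): zinc=7
After 2 (gather 6 silk): silk=6 zinc=7
After 3 (craft barrel): barrel=4 silk=2 zinc=3
After 4 (gather 1 mithril): barrel=4 mithril=1 silk=2 zinc=3
After 5 (craft gear): barrel=2 gear=1 silk=2 zinc=3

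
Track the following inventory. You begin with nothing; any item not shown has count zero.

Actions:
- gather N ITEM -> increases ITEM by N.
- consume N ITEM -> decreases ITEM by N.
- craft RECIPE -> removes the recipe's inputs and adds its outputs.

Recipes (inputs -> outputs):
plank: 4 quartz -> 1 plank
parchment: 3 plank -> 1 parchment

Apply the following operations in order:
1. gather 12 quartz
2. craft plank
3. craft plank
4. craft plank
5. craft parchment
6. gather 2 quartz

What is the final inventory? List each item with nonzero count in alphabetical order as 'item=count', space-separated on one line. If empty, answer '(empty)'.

Answer: parchment=1 quartz=2

Derivation:
After 1 (gather 12 quartz): quartz=12
After 2 (craft plank): plank=1 quartz=8
After 3 (craft plank): plank=2 quartz=4
After 4 (craft plank): plank=3
After 5 (craft parchment): parchment=1
After 6 (gather 2 quartz): parchment=1 quartz=2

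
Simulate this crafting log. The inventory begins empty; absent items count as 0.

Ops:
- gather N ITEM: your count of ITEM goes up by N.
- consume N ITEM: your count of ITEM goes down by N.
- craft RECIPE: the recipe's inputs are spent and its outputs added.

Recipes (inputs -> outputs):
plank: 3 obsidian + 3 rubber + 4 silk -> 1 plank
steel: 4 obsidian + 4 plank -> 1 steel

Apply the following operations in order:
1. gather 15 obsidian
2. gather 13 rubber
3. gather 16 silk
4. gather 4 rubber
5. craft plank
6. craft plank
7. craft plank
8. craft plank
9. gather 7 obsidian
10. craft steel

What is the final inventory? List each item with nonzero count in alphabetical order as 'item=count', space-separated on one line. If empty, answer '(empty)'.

After 1 (gather 15 obsidian): obsidian=15
After 2 (gather 13 rubber): obsidian=15 rubber=13
After 3 (gather 16 silk): obsidian=15 rubber=13 silk=16
After 4 (gather 4 rubber): obsidian=15 rubber=17 silk=16
After 5 (craft plank): obsidian=12 plank=1 rubber=14 silk=12
After 6 (craft plank): obsidian=9 plank=2 rubber=11 silk=8
After 7 (craft plank): obsidian=6 plank=3 rubber=8 silk=4
After 8 (craft plank): obsidian=3 plank=4 rubber=5
After 9 (gather 7 obsidian): obsidian=10 plank=4 rubber=5
After 10 (craft steel): obsidian=6 rubber=5 steel=1

Answer: obsidian=6 rubber=5 steel=1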